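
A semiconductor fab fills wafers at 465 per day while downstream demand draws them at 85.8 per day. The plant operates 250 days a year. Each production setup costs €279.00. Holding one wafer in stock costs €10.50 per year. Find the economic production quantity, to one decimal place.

Annual demand D = 85.8 × 250 = 21,450.
Production build-up factor (1 − d/p) = 1 − 85.8/465 = 0.8155.
Q* = √(2DS / (H(1 − d/p))) = √(2 × 21,450 × 279 / (10.5 × 0.8155)).
= √(11,969,100 / 8.5626) ≈ 1182.302.

Q* ≈ 1,182.3 wafers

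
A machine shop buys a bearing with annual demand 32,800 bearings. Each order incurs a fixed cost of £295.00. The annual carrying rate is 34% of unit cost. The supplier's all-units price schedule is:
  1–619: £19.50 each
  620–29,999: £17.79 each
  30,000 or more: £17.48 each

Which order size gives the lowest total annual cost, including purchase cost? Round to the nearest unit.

Q* ≈ 1,789 bearings

Holding cost per unit per year at price C is H = 0.34·C.
Candidates are each tier's EOQ (if it falls in that tier) and each price-break quantity.
Tier 1 (£19.50): EOQ = 1708.5 exceeds tier's upper bound 619, so this tier is dominated.
EOQ at £17.79 = 1788.7 (feasible in tier 2): TC = 32,800×£17.79 + (32,800/1788.7)×295 + (1788.7/2)×0.34×£17.79 = £594,331.08.
EOQ at £17.48 = 1804.5 < 30000, so use break Q=30000: TC = 32,800×£17.48 + (32,800/30000.0)×295 + (30000.0/2)×0.34×£17.48 = £662,814.53.
Lowest total cost is £594,331.08 at Q = 1788.7.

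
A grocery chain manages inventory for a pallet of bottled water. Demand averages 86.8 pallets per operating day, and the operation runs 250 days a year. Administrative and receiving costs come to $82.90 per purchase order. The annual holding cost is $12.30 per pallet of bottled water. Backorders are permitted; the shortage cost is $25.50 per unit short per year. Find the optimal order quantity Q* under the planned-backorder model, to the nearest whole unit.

Q* ≈ 658 pallets

Annual demand D = 86.8 × 250 = 21,700.
With planned backorders, Q* = √(2DS/H) · √((H+B)/B).
√(2DS/H) = √(2 × 21,700 × 82.9 / 12.3) = 540.841.
√((H+B)/B) = √((12.3+25.5)/25.5) = 1.2175.
Q* ≈ 658.484.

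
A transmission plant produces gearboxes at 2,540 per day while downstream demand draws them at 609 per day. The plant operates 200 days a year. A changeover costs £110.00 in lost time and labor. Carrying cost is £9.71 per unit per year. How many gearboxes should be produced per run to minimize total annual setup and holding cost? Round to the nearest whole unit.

Q* ≈ 1,905 gearboxes

Annual demand D = 609 × 200 = 121,800.
Production build-up factor (1 − d/p) = 1 − 609/2,540 = 0.7602.
Q* = √(2DS / (H(1 − d/p))) = √(2 × 121,800 × 110 / (9.71 × 0.7602)).
= √(26,796,000 / 7.3819) ≈ 1905.246.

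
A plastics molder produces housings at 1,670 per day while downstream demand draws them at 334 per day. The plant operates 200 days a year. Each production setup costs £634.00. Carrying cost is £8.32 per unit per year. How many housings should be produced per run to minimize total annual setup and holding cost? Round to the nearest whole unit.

Q* ≈ 3,567 housings

Annual demand D = 334 × 200 = 66,800.
Production build-up factor (1 − d/p) = 1 − 334/1,670 = 0.8000.
Q* = √(2DS / (H(1 − d/p))) = √(2 × 66,800 × 634 / (8.32 × 0.8000)).
= √(84,702,400 / 6.656) ≈ 3567.313.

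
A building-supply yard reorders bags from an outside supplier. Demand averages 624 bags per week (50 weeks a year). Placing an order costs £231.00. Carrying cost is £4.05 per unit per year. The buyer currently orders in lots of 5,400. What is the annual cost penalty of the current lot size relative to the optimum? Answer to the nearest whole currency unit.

Extra cost ≈ £4,629 per year

Annual demand D = 624 × 50 = 31,200.
EOQ = √(2DS/H) = √(2 × 31,200 × 231 / 4.05) ≈ 1886.56.
Cost at Q* = (D/Q*)S + (Q*/2)H = √(2DSH) ≈ £7,640.57.
Cost at Q = 5,400: (31,200/5,400)×231 + (5,400/2)×4.05 = £1,334.67 + £10,935.00 = £12,269.67.
Excess = £12,269.67 − £7,640.57 = £4,629.10.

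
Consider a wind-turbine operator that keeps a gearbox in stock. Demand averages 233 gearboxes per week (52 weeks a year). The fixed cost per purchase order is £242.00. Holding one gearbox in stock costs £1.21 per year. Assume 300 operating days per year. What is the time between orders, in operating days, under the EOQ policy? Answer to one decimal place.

T ≈ 54.5 days

Annual demand D = 233 × 52 = 12,116.
The optimal lot size = √(2DS/H) = √(2 × 12,116 × 242 / 1.21) ≈ 2201.45.
Cycle time = Q*/D × 300 = 2201.45 / 12,116 × 300 ≈ 54.509 days.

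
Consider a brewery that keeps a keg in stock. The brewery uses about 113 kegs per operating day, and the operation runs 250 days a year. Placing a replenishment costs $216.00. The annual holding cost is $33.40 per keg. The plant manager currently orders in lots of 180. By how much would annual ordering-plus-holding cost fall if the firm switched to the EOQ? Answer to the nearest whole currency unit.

Annual demand D = 113 × 250 = 28,250.
EOQ = √(2DS/H) = √(2 × 28,250 × 216 / 33.4) ≈ 604.47.
Cost at Q* = (D/Q*)S + (Q*/2)H = √(2DSH) ≈ $20,189.44.
Cost at Q = 180: (28,250/180)×216 + (180/2)×33.4 = $33,900.00 + $3,006.00 = $36,906.00.
Excess = $36,906.00 − $20,189.44 = $16,716.56.

Extra cost ≈ $16,717 per year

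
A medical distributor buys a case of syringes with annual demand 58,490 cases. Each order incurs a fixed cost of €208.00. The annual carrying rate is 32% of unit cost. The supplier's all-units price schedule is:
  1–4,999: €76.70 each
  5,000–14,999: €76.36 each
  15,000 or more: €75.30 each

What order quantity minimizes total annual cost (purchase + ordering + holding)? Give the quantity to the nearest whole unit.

Q* ≈ 996 cases

Holding cost per unit per year at price C is H = 0.32·C.
Evaluate total cost at each tier's feasible EOQ or, if the EOQ is below the tier, at the tier's minimum quantity.
EOQ at €76.70 = 995.7 (feasible in tier 1): TC = 58,490×€76.70 + (58,490/995.7)×208 + (995.7/2)×0.32×€76.70 = €4,510,620.69.
EOQ at €76.36 = 997.9 < 5000, so use break Q=5000: TC = 58,490×€76.36 + (58,490/5000.0)×208 + (5000.0/2)×0.32×€76.36 = €4,529,817.58.
EOQ at €75.30 = 1004.9 < 15000, so use break Q=15000: TC = 58,490×€75.30 + (58,490/15000.0)×208 + (15000.0/2)×0.32×€75.30 = €4,585,828.06.
Lowest total cost is €4,510,620.69 at Q = 995.7.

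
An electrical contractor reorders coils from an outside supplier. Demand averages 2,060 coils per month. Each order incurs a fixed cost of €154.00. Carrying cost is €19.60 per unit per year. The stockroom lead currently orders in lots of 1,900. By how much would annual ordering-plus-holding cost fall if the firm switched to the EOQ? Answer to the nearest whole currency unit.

Extra cost ≈ €8,408 per year

Annual demand D = 2,060 × 12 = 24,720.
EOQ = √(2DS/H) = √(2 × 24,720 × 154 / 19.6) ≈ 623.26.
Cost at Q* = (D/Q*)S + (Q*/2)H = √(2DSH) ≈ €12,215.96.
Cost at Q = 1,900: (24,720/1,900)×154 + (1,900/2)×19.6 = €2,003.62 + €18,620.00 = €20,623.62.
Excess = €20,623.62 − €12,215.96 = €8,407.66.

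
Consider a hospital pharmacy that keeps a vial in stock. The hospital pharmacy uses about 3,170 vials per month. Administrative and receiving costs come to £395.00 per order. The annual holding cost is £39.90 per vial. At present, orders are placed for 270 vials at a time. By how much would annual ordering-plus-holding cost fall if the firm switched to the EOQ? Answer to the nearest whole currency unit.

Extra cost ≈ £26,410 per year

Annual demand D = 3,170 × 12 = 38,040.
EOQ = √(2DS/H) = √(2 × 38,040 × 395 / 39.9) ≈ 867.86.
Cost at Q* = (D/Q*)S + (Q*/2)H = √(2DSH) ≈ £34,627.43.
Cost at Q = 270: (38,040/270)×395 + (270/2)×39.9 = £55,651.11 + £5,386.50 = £61,037.61.
Excess = £61,037.61 − £34,627.43 = £26,410.18.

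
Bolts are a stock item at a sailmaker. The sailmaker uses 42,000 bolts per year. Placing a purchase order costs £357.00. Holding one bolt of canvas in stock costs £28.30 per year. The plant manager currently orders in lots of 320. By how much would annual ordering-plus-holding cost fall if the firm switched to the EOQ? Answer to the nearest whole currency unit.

Extra cost ≈ £22,252 per year

EOQ = √(2DS/H) = √(2 × 42,000 × 357 / 28.3) ≈ 1029.39.
Cost at Q* = (D/Q*)S + (Q*/2)H = √(2DSH) ≈ £29,131.78.
Cost at Q = 320: (42,000/320)×357 + (320/2)×28.3 = £46,856.25 + £4,528.00 = £51,384.25.
Excess = £51,384.25 − £29,131.78 = £22,252.47.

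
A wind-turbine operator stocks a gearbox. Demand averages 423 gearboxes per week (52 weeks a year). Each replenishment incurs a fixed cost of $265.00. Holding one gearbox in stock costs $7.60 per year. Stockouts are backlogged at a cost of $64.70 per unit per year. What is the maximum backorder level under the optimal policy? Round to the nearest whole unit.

Annual demand D = 423 × 52 = 21,996.
With planned backorders, Q* = √(2DS/H) · √((H+B)/B).
√(2DS/H) = √(2 × 21,996 × 265 / 7.6) = 1238.520.
√((H+B)/B) = √((7.6+64.7)/64.7) = 1.0571.
Q* ≈ 1309.242.
S* = Q* · H/(H+B) = 1309.242 × 7.6/72.3 ≈ 137.624.

S* ≈ 138 gearboxes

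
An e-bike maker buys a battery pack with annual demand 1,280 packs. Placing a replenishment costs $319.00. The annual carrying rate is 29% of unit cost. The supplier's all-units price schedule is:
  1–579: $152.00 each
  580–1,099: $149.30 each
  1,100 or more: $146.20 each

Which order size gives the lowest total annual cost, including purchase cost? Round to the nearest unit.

Q* ≈ 136 packs

Holding cost per unit per year at price C is H = 0.29·C.
Candidates are each tier's EOQ (if it falls in that tier) and each price-break quantity.
EOQ at $152.00 = 136.1 (feasible in tier 1): TC = 1,280×$152.00 + (1,280/136.1)×319 + (136.1/2)×0.29×$152.00 = $200,559.79.
EOQ at $149.30 = 137.3 < 580, so use break Q=580: TC = 1,280×$149.30 + (1,280/580.0)×319 + (580.0/2)×0.29×$149.30 = $204,364.13.
EOQ at $146.20 = 138.8 < 1100, so use break Q=1100: TC = 1,280×$146.20 + (1,280/1100.0)×319 + (1100.0/2)×0.29×$146.20 = $210,826.10.
Lowest total cost is $200,559.79 at Q = 136.1.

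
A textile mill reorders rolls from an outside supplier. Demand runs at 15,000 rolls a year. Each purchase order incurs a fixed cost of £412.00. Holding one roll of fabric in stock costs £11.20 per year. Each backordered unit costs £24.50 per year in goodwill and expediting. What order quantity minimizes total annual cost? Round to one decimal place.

Q* ≈ 1,268.1 rolls

With planned backorders, Q* = √(2DS/H) · √((H+B)/B).
√(2DS/H) = √(2 × 15,000 × 412 / 11.2) = 1050.510.
√((H+B)/B) = √((11.2+24.5)/24.5) = 1.2071.
Q* ≈ 1268.094.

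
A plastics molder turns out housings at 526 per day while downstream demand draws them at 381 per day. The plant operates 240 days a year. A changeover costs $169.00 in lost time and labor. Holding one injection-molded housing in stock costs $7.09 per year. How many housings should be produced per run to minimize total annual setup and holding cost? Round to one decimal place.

Annual demand D = 381 × 240 = 91,440.
Production build-up factor (1 − d/p) = 1 − 381/526 = 0.2757.
Q* = √(2DS / (H(1 − d/p))) = √(2 × 91,440 × 169 / (7.09 × 0.2757)).
= √(30,906,720 / 1.9545) ≈ 3976.603.

Q* ≈ 3,976.6 housings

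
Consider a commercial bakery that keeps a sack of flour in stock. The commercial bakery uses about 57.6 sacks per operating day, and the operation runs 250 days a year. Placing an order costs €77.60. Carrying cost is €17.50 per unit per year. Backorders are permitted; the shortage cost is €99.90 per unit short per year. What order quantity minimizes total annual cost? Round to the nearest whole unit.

Q* ≈ 387 sacks

Annual demand D = 57.6 × 250 = 14,400.
With planned backorders, Q* = √(2DS/H) · √((H+B)/B).
√(2DS/H) = √(2 × 14,400 × 77.6 / 17.5) = 357.362.
√((H+B)/B) = √((17.5+99.9)/99.9) = 1.0841.
Q* ≈ 387.400.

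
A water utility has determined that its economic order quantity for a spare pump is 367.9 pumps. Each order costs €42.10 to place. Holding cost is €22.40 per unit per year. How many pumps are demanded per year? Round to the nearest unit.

The basic EOQ model gives Q* = √(2DS/H); rearrange for the unknown.
From Q* = √(2DS/H): D = Q*²H / (2S) = 367.9² × 22.4 / (2 × 42.1) = 36007.710.

D ≈ 36,008 pumps per year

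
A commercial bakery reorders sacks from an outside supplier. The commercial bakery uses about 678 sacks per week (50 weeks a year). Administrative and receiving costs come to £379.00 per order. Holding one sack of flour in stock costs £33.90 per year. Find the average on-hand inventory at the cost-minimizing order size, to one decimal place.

Annual demand D = 678 × 50 = 33,900.
Q* = √(2DS/H) = √(2 × 33,900 × 379 / 33.9) ≈ 870.63.
Average inventory = Q*/2 ≈ 870.63 / 2 = 435.316.

Average inventory ≈ 435.3 sacks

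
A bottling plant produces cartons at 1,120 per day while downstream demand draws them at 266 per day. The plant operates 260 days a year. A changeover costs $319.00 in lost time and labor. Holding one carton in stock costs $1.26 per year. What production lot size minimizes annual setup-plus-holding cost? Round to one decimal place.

Annual demand D = 266 × 260 = 69,160.
Production build-up factor (1 − d/p) = 1 − 266/1,120 = 0.7625.
Q* = √(2DS / (H(1 − d/p))) = √(2 × 69,160 × 319 / (1.26 × 0.7625)).
= √(44,124,080 / 0.9607) ≈ 6776.924.

Q* ≈ 6,776.9 cartons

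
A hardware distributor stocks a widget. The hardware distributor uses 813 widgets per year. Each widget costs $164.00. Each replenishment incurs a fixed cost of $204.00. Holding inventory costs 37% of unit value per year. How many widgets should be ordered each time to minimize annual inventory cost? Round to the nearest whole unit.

Holding cost H = 0.37 × $164.00 = $60.6800 per unit per year.
EOQ = √(2DS / H) = √(2 × 813 × 204 / 60.68).
= √(331,704 / 60.68) = √5,466.4469 ≈ 73.935.

Q* ≈ 74 widgets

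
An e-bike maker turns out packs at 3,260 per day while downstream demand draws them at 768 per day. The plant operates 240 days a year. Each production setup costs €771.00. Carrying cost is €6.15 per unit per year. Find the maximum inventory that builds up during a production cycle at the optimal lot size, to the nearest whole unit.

I_max ≈ 5,944 packs

Annual demand D = 768 × 240 = 184,320.
Production build-up factor (1 − d/p) = 1 − 768/3,260 = 0.7644.
Q* = √(2DS / (H(1 − d/p))) = √(2 × 184,320 × 771 / (6.15 × 0.7644)).
= √(284,221,440 / 4.7012) ≈ 7775.452.
Maximum inventory = Q*(1 − d/p) = 7775.452 × 0.7644 ≈ 5943.689.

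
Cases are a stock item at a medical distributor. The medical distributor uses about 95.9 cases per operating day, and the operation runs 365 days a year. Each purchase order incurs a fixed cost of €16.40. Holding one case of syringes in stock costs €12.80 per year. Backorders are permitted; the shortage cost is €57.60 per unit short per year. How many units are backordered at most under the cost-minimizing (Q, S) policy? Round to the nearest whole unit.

S* ≈ 60 cases

Annual demand D = 95.9 × 365 = 35,003.5.
With planned backorders, Q* = √(2DS/H) · √((H+B)/B).
√(2DS/H) = √(2 × 35,003.5 × 16.4 / 12.8) = 299.494.
√((H+B)/B) = √((12.8+57.6)/57.6) = 1.1055.
Q* ≈ 331.103.
S* = Q* · H/(H+B) = 331.103 × 12.8/70.4 ≈ 60.200.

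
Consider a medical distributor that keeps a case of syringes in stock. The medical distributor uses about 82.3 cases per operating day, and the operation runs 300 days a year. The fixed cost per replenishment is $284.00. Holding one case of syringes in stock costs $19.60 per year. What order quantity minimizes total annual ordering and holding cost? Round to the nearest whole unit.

Annual demand D = 82.3 × 300 = 24,690.
EOQ = √(2DS / H) = √(2 × 24,690 × 284 / 19.6).
= √(14,023,920 / 19.6) = √715,506.1224 ≈ 845.876.

Q* ≈ 846 cases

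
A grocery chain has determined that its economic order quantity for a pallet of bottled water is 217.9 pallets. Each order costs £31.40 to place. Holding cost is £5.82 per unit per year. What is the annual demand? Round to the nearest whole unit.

D ≈ 4,400 pallets per year

Squaring Q* = √(2DS/H) gives Q*² = 2DS/H.
From Q* = √(2DS/H): D = Q*²H / (2S) = 217.9² × 5.82 / (2 × 31.4) = 4400.255.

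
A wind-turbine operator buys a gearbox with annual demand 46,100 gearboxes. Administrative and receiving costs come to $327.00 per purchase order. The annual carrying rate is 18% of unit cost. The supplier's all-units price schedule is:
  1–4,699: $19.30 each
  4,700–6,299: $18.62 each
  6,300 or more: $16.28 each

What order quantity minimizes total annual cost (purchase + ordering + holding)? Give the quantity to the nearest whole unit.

Holding cost per unit per year at price C is H = 0.18·C.
Candidates are each tier's EOQ (if it falls in that tier) and each price-break quantity.
EOQ at $19.30 = 2945.9 (feasible in tier 1): TC = 46,100×$19.30 + (46,100/2945.9)×327 + (2945.9/2)×0.18×$19.30 = $899,964.21.
EOQ at $18.62 = 2999.3 < 4700, so use break Q=4700: TC = 46,100×$18.62 + (46,100/4700.0)×327 + (4700.0/2)×0.18×$18.62 = $869,465.64.
EOQ at $16.28 = 3207.6 < 6300, so use break Q=6300: TC = 46,100×$16.28 + (46,100/6300.0)×327 + (6300.0/2)×0.18×$16.28 = $762,131.57.
Lowest total cost is $762,131.57 at Q = 6300.0.

Q* ≈ 6,300 gearboxes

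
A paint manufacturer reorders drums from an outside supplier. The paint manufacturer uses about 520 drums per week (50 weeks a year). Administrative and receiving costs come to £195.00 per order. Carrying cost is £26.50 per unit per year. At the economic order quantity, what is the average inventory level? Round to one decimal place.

Annual demand D = 520 × 50 = 26,000.
Q* = √(2DS/H) = √(2 × 26,000 × 195 / 26.5) ≈ 618.58.
Average inventory = Q*/2 ≈ 618.58 / 2 = 309.290.

Average inventory ≈ 309.3 drums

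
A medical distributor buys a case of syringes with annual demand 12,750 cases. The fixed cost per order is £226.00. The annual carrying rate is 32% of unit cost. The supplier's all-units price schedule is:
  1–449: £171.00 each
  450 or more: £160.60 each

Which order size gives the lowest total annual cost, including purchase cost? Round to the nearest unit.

Holding cost per unit per year at price C is H = 0.32·C.
For each price level, check whether its EOQ is feasible; otherwise the best quantity at that price is the breakpoint.
EOQ at £171.00 = 324.5 (feasible in tier 1): TC = 12,750×£171.00 + (12,750/324.5)×226 + (324.5/2)×0.32×£171.00 = £2,198,008.14.
EOQ at £160.60 = 334.9 < 450, so use break Q=450: TC = 12,750×£160.60 + (12,750/450.0)×226 + (450.0/2)×0.32×£160.60 = £2,065,616.53.
Lowest total cost is £2,065,616.53 at Q = 450.0.

Q* ≈ 450 cases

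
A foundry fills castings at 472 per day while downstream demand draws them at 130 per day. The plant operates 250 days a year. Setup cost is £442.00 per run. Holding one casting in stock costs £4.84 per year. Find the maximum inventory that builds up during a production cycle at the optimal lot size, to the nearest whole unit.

I_max ≈ 2,074 castings

Annual demand D = 130 × 250 = 32,500.
Production build-up factor (1 − d/p) = 1 − 130/472 = 0.7246.
Q* = √(2DS / (H(1 − d/p))) = √(2 × 32,500 × 442 / (4.84 × 0.7246)).
= √(28,730,000 / 3.5069) ≈ 2862.220.
Maximum inventory = Q*(1 − d/p) = 2862.220 × 0.7246 ≈ 2073.897.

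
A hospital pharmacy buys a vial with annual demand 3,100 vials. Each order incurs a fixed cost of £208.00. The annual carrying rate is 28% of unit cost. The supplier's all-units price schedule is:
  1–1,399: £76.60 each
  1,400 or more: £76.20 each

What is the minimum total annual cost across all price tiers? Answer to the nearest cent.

Holding cost per unit per year at price C is H = 0.28·C.
Candidates are each tier's EOQ (if it falls in that tier) and each price-break quantity.
EOQ at £76.60 = 245.2 (feasible in tier 1): TC = 3,100×£76.60 + (3,100/245.2)×208 + (245.2/2)×0.28×£76.60 = £242,719.21.
EOQ at £76.20 = 245.9 < 1400, so use break Q=1400: TC = 3,100×£76.20 + (3,100/1400.0)×208 + (1400.0/2)×0.28×£76.20 = £251,615.77.
Lowest total cost among the candidates is at Q = 245.2.

TC* ≈ £242,719.21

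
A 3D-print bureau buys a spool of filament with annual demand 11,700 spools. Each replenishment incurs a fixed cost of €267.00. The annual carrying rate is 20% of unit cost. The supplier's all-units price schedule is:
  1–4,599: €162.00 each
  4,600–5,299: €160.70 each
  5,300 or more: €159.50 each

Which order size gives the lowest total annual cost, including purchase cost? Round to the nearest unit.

Holding cost per unit per year at price C is H = 0.20·C.
Candidates are each tier's EOQ (if it falls in that tier) and each price-break quantity.
EOQ at €162.00 = 439.1 (feasible in tier 1): TC = 11,700×€162.00 + (11,700/439.1)×267 + (439.1/2)×0.20×€162.00 = €1,909,627.74.
EOQ at €160.70 = 440.9 < 4600, so use break Q=4600: TC = 11,700×€160.70 + (11,700/4600.0)×267 + (4600.0/2)×0.20×€160.70 = €1,954,791.11.
EOQ at €159.50 = 442.6 < 5300, so use break Q=5300: TC = 11,700×€159.50 + (11,700/5300.0)×267 + (5300.0/2)×0.20×€159.50 = €1,951,274.42.
Lowest total cost is €1,909,627.74 at Q = 439.1.

Q* ≈ 439 spools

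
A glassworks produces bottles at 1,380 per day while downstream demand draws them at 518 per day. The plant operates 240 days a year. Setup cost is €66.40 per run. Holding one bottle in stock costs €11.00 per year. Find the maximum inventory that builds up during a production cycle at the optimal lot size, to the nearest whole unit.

I_max ≈ 968 bottles

Annual demand D = 518 × 240 = 124,320.
Production build-up factor (1 − d/p) = 1 − 518/1,380 = 0.6246.
Q* = √(2DS / (H(1 − d/p))) = √(2 × 124,320 × 66.4 / (11 × 0.6246)).
= √(16,509,696 / 6.871) ≈ 1550.098.
Maximum inventory = Q*(1 − d/p) = 1550.098 × 0.6246 ≈ 968.250.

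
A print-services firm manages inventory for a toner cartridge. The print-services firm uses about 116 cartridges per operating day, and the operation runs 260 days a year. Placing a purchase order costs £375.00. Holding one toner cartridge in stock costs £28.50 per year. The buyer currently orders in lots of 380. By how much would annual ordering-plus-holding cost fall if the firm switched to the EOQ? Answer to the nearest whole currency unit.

Extra cost ≈ £9,788 per year

Annual demand D = 116 × 260 = 30,160.
EOQ = √(2DS/H) = √(2 × 30,160 × 375 / 28.5) ≈ 890.89.
Cost at Q* = (D/Q*)S + (Q*/2)H = √(2DSH) ≈ £25,390.35.
Cost at Q = 380: (30,160/380)×375 + (380/2)×28.5 = £29,763.16 + £5,415.00 = £35,178.16.
Excess = £35,178.16 − £25,390.35 = £9,787.81.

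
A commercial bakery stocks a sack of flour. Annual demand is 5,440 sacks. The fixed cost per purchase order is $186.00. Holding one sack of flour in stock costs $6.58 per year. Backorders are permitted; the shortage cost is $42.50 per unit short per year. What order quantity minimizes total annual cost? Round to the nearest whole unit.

Q* ≈ 596 sacks

With planned backorders, Q* = √(2DS/H) · √((H+B)/B).
√(2DS/H) = √(2 × 5,440 × 186 / 6.58) = 554.572.
√((H+B)/B) = √((6.58+42.5)/42.5) = 1.0746.
Q* ≈ 595.958.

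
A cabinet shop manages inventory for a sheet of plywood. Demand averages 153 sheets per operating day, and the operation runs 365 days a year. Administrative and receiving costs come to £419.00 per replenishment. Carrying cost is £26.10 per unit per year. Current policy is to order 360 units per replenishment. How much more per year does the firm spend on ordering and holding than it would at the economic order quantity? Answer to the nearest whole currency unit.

Annual demand D = 153 × 365 = 55,845.
EOQ = √(2DS/H) = √(2 × 55,845 × 419 / 26.1) ≈ 1339.04.
Cost at Q* = (D/Q*)S + (Q*/2)H = √(2DSH) ≈ £34,948.97.
Cost at Q = 360: (55,845/360)×419 + (360/2)×26.1 = £64,997.38 + £4,698.00 = £69,695.38.
Excess = £69,695.38 − £34,948.97 = £34,746.40.

Extra cost ≈ £34,746 per year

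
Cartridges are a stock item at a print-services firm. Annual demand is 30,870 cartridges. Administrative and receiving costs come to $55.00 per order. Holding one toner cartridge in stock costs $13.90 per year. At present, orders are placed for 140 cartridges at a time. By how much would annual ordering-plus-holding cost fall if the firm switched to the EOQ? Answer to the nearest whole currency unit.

EOQ = √(2DS/H) = √(2 × 30,870 × 55 / 13.9) ≈ 494.26.
Cost at Q* = (D/Q*)S + (Q*/2)H = √(2DSH) ≈ $6,870.24.
Cost at Q = 140: (30,870/140)×55 + (140/2)×13.9 = $12,127.50 + $973.00 = $13,100.50.
Excess = $13,100.50 − $6,870.24 = $6,230.26.

Extra cost ≈ $6,230 per year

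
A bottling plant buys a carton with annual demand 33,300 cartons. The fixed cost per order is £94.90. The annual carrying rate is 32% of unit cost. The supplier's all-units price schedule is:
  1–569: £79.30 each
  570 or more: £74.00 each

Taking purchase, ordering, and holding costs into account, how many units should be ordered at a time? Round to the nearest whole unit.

Holding cost per unit per year at price C is H = 0.32·C.
Candidates are each tier's EOQ (if it falls in that tier) and each price-break quantity.
EOQ at £79.30 = 499.1 (feasible in tier 1): TC = 33,300×£79.30 + (33,300/499.1)×94.9 + (499.1/2)×0.32×£79.30 = £2,653,354.32.
EOQ at £74.00 = 516.6 < 570, so use break Q=570: TC = 33,300×£74.00 + (33,300/570.0)×94.9 + (570.0/2)×0.32×£74.00 = £2,476,492.96.
Lowest total cost is £2,476,492.96 at Q = 570.0.

Q* ≈ 570 cartons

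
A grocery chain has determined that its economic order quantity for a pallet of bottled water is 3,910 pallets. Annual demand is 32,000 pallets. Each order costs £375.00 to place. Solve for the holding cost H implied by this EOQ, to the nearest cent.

H ≈ £1.57

Squaring Q* = √(2DS/H) gives Q*² = 2DS/H.
From Q* = √(2DS/H): H = 2DS / Q*² = 2 × 32,000 × 375 / 3,910² = 1.5698.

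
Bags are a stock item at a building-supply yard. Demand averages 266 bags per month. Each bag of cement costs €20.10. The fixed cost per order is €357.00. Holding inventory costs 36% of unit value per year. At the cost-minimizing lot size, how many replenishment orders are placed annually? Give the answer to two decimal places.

Annual demand D = 266 × 12 = 3,192.
Holding cost H = 0.36 × €20.10 = €7.2360 per unit per year.
Q* = √(2DS/H) = √(2 × 3,192 × 357 / 7.236) ≈ 561.22.
Orders per year = D / Q* = 3,192 / 561.22 ≈ 5.688.

N ≈ 5.69 orders per year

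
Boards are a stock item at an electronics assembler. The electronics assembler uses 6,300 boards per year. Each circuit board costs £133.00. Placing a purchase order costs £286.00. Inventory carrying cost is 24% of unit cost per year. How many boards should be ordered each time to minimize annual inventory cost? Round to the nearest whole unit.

Q* ≈ 336 boards

Holding cost H = 0.24 × £133.00 = £31.9200 per unit per year.
EOQ = √(2DS / H) = √(2 × 6,300 × 286 / 31.92).
= √(3,603,600 / 31.92) = √112,894.7368 ≈ 335.998.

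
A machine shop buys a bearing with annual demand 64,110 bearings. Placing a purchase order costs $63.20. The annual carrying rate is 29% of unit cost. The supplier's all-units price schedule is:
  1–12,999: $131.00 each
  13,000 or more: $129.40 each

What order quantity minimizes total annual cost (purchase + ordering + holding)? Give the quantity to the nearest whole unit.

Q* ≈ 462 bearings

Holding cost per unit per year at price C is H = 0.29·C.
Evaluate total cost at each tier's feasible EOQ or, if the EOQ is below the tier, at the tier's minimum quantity.
EOQ at $131.00 = 461.9 (feasible in tier 1): TC = 64,110×$131.00 + (64,110/461.9)×63.2 + (461.9/2)×0.29×$131.00 = $8,415,955.72.
EOQ at $129.40 = 464.7 < 13000, so use break Q=13000: TC = 64,110×$129.40 + (64,110/13000.0)×63.2 + (13000.0/2)×0.29×$129.40 = $8,540,064.67.
Lowest total cost is $8,415,955.72 at Q = 461.9.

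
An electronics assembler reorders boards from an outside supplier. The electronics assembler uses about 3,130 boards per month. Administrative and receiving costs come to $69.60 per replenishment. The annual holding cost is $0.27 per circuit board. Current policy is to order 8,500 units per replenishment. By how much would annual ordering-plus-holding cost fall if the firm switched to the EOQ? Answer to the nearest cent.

Extra cost ≈ $266.92 per year

Annual demand D = 3,130 × 12 = 37,560.
EOQ = √(2DS/H) = √(2 × 37,560 × 69.6 / 0.27) ≈ 4400.48.
Cost at Q* = (D/Q*)S + (Q*/2)H = √(2DSH) ≈ $1,188.13.
Cost at Q = 8,500: (37,560/8,500)×69.6 + (8,500/2)×0.27 = $307.55 + $1,147.50 = $1,455.05.
Excess = $1,455.05 − $1,188.13 = $266.92.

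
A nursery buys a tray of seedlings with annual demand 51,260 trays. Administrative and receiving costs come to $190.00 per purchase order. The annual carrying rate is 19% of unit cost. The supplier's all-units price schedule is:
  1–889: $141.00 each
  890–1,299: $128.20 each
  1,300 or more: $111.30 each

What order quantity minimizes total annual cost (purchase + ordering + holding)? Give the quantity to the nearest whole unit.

Q* ≈ 1,300 trays

Holding cost per unit per year at price C is H = 0.19·C.
For each price level, check whether its EOQ is feasible; otherwise the best quantity at that price is the breakpoint.
EOQ at $141.00 = 852.7 (feasible in tier 1): TC = 51,260×$141.00 + (51,260/852.7)×190 + (852.7/2)×0.19×$141.00 = $7,250,503.75.
EOQ at $128.20 = 894.3 (feasible in tier 2): TC = 51,260×$128.20 + (51,260/894.3)×190 + (894.3/2)×0.19×$128.20 = $6,593,314.21.
EOQ at $111.30 = 959.7 < 1300, so use break Q=1300: TC = 51,260×$111.30 + (51,260/1300.0)×190 + (1300.0/2)×0.19×$111.30 = $5,726,475.40.
Lowest total cost is $5,726,475.40 at Q = 1300.0.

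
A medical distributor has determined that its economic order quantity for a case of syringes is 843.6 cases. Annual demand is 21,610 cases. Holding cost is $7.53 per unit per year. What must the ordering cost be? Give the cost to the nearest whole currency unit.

S ≈ $124

The basic EOQ model gives Q* = √(2DS/H); rearrange for the unknown.
From Q* = √(2DS/H): S = Q*²H / (2D) = 843.6² × 7.53 / (2 × 21,610) = 123.9891.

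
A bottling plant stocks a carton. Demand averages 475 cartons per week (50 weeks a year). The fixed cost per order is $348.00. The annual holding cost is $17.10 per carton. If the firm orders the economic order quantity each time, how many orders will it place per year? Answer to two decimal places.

Annual demand D = 475 × 50 = 23,750.
Q* = √(2DS/H) = √(2 × 23,750 × 348 / 17.1) ≈ 983.19.
Orders per year = D / Q* = 23,750 / 983.19 ≈ 24.156.

N ≈ 24.16 orders per year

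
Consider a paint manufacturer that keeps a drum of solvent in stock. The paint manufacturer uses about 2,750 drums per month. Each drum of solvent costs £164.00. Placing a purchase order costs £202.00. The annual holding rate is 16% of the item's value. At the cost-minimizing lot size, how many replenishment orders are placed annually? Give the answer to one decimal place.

N ≈ 46.3 orders per year

Annual demand D = 2,750 × 12 = 33,000.
Holding cost H = 0.16 × £164.00 = £26.2400 per unit per year.
The optimal lot size = √(2DS/H) = √(2 × 33,000 × 202 / 26.24) ≈ 712.80.
Orders per year = D / Q* = 33,000 / 712.80 ≈ 46.297.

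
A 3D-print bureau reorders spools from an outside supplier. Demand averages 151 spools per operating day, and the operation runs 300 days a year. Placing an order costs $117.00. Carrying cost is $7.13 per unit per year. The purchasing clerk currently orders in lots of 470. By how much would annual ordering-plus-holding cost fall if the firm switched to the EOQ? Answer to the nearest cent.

Extra cost ≈ $4,258.72 per year

Annual demand D = 151 × 300 = 45,300.
EOQ = √(2DS/H) = √(2 × 45,300 × 117 / 7.13) ≈ 1219.30.
Cost at Q* = (D/Q*)S + (Q*/2)H = √(2DSH) ≈ $8,693.64.
Cost at Q = 470: (45,300/470)×117 + (470/2)×7.13 = $11,276.81 + $1,675.55 = $12,952.36.
Excess = $12,952.36 − $8,693.64 = $4,258.72.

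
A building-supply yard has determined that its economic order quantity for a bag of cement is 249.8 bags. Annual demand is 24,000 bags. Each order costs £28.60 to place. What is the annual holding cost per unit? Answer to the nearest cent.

H ≈ £22.00

Invert the EOQ relation Q*² = 2DS/H.
From Q* = √(2DS/H): H = 2DS / Q*² = 2 × 24,000 × 28.6 / 249.8² = 22.0000.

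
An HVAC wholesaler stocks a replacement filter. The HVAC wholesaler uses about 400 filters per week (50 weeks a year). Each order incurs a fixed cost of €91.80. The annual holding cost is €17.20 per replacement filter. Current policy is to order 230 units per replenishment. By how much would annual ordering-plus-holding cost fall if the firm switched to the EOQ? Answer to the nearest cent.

Extra cost ≈ €2,013.38 per year

Annual demand D = 400 × 50 = 20,000.
EOQ = √(2DS/H) = √(2 × 20,000 × 91.8 / 17.2) ≈ 462.05.
Cost at Q* = (D/Q*)S + (Q*/2)H = √(2DSH) ≈ €7,947.23.
Cost at Q = 230: (20,000/230)×91.8 + (230/2)×17.2 = €7,982.61 + €1,978.00 = €9,960.61.
Excess = €9,960.61 − €7,947.23 = €2,013.38.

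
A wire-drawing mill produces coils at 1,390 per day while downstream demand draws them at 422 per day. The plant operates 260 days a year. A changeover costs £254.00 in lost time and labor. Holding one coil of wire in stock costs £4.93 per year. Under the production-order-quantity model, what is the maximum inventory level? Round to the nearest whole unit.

I_max ≈ 2,806 coils

Annual demand D = 422 × 260 = 109,720.
Production build-up factor (1 − d/p) = 1 − 422/1,390 = 0.6964.
Q* = √(2DS / (H(1 − d/p))) = √(2 × 109,720 × 254 / (4.93 × 0.6964)).
= √(55,737,760 / 3.4333) ≈ 4029.220.
Maximum inventory = Q*(1 − d/p) = 4029.220 × 0.6964 ≈ 2805.961.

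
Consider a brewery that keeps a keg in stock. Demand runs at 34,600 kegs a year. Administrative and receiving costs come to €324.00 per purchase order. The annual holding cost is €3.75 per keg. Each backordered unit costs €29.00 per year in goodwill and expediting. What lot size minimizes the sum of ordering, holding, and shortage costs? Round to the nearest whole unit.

With planned backorders, Q* = √(2DS/H) · √((H+B)/B).
√(2DS/H) = √(2 × 34,600 × 324 / 3.75) = 2445.175.
√((H+B)/B) = √((3.75+29)/29) = 1.0627.
Q* ≈ 2598.463.

Q* ≈ 2,598 kegs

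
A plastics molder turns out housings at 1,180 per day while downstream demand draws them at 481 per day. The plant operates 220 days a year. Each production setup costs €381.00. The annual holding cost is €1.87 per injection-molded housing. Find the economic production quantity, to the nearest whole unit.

Annual demand D = 481 × 220 = 105,820.
Production build-up factor (1 − d/p) = 1 − 481/1,180 = 0.5924.
Q* = √(2DS / (H(1 − d/p))) = √(2 × 105,820 × 381 / (1.87 × 0.5924)).
= √(80,634,840 / 1.1077) ≈ 8531.845.

Q* ≈ 8,532 housings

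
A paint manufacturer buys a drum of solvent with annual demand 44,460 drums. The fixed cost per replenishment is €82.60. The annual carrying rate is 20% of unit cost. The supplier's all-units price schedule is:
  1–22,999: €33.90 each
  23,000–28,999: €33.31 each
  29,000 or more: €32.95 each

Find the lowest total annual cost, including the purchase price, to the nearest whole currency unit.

Holding cost per unit per year at price C is H = 0.20·C.
For each price level, check whether its EOQ is feasible; otherwise the best quantity at that price is the breakpoint.
EOQ at €33.90 = 1040.8 (feasible in tier 1): TC = 44,460×€33.90 + (44,460/1040.8)×82.6 + (1040.8/2)×0.20×€33.90 = €1,514,250.75.
EOQ at €33.31 = 1050.0 < 23000, so use break Q=23000: TC = 44,460×€33.31 + (44,460/23000.0)×82.6 + (23000.0/2)×0.20×€33.31 = €1,557,735.27.
EOQ at €32.95 = 1055.7 < 29000, so use break Q=29000: TC = 44,460×€32.95 + (44,460/29000.0)×82.6 + (29000.0/2)×0.20×€32.95 = €1,560,638.63.
Lowest total cost among the candidates is at Q = 1040.8.

TC* ≈ €1,514,251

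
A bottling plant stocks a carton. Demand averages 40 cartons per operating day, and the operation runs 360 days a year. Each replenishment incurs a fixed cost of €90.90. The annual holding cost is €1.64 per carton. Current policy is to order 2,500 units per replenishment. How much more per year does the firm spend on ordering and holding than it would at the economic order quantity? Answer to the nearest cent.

Extra cost ≈ €501.53 per year

Annual demand D = 40 × 360 = 14,400.
EOQ = √(2DS/H) = √(2 × 14,400 × 90.9 / 1.64) ≈ 1263.44.
Cost at Q* = (D/Q*)S + (Q*/2)H = √(2DSH) ≈ €2,072.05.
Cost at Q = 2,500: (14,400/2,500)×90.9 + (2,500/2)×1.64 = €523.58 + €2,050.00 = €2,573.58.
Excess = €2,573.58 − €2,072.05 = €501.53.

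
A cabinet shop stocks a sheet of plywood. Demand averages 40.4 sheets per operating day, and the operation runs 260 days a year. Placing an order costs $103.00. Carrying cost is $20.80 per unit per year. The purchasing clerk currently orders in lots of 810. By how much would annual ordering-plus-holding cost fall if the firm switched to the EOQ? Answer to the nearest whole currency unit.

Extra cost ≈ $3,051 per year

Annual demand D = 40.4 × 260 = 10,504.
EOQ = √(2DS/H) = √(2 × 10,504 × 103 / 20.8) ≈ 322.54.
Cost at Q* = (D/Q*)S + (Q*/2)H = √(2DSH) ≈ $6,708.77.
Cost at Q = 810: (10,504/810)×103 + (810/2)×20.8 = $1,335.69 + $8,424.00 = $9,759.69.
Excess = $9,759.69 − $6,708.77 = $3,050.93.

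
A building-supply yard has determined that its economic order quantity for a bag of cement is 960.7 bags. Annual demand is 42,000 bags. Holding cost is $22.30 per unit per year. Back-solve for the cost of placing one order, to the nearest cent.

The basic EOQ model gives Q* = √(2DS/H); rearrange for the unknown.
From Q* = √(2DS/H): S = Q*²H / (2D) = 960.7² × 22.3 / (2 × 42,000) = 245.0198.

S ≈ $245.02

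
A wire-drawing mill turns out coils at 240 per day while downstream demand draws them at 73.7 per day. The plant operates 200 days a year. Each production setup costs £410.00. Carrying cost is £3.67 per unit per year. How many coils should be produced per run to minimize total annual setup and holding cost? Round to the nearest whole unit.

Q* ≈ 2,180 coils

Annual demand D = 73.7 × 200 = 14,740.
Production build-up factor (1 − d/p) = 1 − 73.7/240 = 0.6929.
Q* = √(2DS / (H(1 − d/p))) = √(2 × 14,740 × 410 / (3.67 × 0.6929)).
= √(12,086,800 / 2.543) ≈ 2180.129.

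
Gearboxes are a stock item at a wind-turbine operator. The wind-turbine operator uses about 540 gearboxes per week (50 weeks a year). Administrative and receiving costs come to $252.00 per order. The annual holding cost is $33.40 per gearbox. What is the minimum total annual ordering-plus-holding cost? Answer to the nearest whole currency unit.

TC* ≈ $21,319

Annual demand D = 540 × 50 = 27,000.
EOQ = √(2DS/H) = √(2 × 27,000 × 252 / 33.4) ≈ 638.30.
At Q*, ordering cost (D/Q*)S equals holding cost (Q*/2)H, each = √(DSH/2).
Minimum total = √(2DSH) = √(2 × 27,000 × 252 × 33.4) ≈ 21319.174.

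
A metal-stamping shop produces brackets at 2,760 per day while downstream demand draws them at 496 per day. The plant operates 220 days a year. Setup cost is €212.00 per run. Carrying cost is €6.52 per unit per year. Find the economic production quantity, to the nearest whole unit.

Q* ≈ 2,941 brackets

Annual demand D = 496 × 220 = 109,120.
Production build-up factor (1 − d/p) = 1 − 496/2,760 = 0.8203.
Q* = √(2DS / (H(1 − d/p))) = √(2 × 109,120 × 212 / (6.52 × 0.8203)).
= √(46,266,880 / 5.3483) ≈ 2941.221.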